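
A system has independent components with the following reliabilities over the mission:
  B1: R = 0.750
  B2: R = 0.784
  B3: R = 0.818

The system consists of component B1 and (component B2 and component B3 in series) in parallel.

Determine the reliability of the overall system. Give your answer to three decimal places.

0.910

Series (B2 and B3): 0.78400 × 0.81800 = 0.64131
Parallel (B1 and [0.64131]): 1 − (1 − 0.75000)(1 − 0.64131) = 0.910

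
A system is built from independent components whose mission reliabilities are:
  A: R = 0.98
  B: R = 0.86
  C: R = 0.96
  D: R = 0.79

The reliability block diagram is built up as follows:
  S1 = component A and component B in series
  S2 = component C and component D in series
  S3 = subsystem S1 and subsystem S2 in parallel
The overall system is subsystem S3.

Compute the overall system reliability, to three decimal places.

0.962

Series (A and B): 0.98000 × 0.86000 = 0.84280
Series (C and D): 0.96000 × 0.79000 = 0.75840
Parallel ([0.84280] and [0.75840]): 1 − (1 − 0.84280)(1 − 0.75840) = 0.962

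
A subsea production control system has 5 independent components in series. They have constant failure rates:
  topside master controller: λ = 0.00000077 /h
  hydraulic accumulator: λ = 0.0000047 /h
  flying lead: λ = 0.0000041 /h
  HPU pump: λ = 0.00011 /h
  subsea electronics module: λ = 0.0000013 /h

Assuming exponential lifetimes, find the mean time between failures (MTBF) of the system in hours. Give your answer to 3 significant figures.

8270

Series of exponential components: λ_sys = Σ λ_i
λ_sys = 0.00000077 + 0.0000047 + 0.0000041 + 0.00011 + 0.0000013 = 1.2087e-04 /h
MTBF = 1 / λ_sys = 8270 h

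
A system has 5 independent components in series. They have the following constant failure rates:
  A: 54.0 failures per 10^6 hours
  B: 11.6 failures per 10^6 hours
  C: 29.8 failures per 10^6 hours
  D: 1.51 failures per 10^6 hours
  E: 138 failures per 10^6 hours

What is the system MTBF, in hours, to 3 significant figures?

Series of exponential components: λ_sys = Σ λ_i
λ_sys = 0.0000540 + 0.0000116 + 0.0000298 + 0.00000151 + 0.000138 = 2.3491e-04 /h
MTBF = 1 / λ_sys = 4260 h

4260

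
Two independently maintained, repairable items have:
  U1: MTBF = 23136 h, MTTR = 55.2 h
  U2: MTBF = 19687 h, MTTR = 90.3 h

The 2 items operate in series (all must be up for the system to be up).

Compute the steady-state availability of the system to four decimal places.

A(U1) = MTBF/(MTBF+MTTR) = 23136/(23136+55.2) = 0.997620
A(U2) = MTBF/(MTBF+MTTR) = 19687/(19687+90.3) = 0.995434
Series availability: 0.997620 × 0.995434 = 0.9931

0.9931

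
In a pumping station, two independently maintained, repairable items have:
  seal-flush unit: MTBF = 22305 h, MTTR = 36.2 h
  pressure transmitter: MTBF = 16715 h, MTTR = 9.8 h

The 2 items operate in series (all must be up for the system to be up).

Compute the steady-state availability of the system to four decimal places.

0.9978

A(seal-flush unit) = MTBF/(MTBF+MTTR) = 22305/(22305+36.2) = 0.998380
A(pressure transmitter) = MTBF/(MTBF+MTTR) = 16715/(16715+9.8) = 0.999414
Series availability: 0.998380 × 0.999414 = 0.9978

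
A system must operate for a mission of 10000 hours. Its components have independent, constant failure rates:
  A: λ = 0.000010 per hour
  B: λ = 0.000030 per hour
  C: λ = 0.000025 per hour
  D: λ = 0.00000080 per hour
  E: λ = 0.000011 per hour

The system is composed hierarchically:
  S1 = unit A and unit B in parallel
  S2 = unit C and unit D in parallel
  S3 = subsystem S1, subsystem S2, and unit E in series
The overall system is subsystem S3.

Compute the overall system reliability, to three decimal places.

0.872

R(A) = exp(−0.000010 × 10000) = 0.90484
R(B) = exp(−0.000030 × 10000) = 0.74082
R(C) = exp(−0.000025 × 10000) = 0.77880
R(D) = exp(−0.00000080 × 10000) = 0.99203
R(E) = exp(−0.000011 × 10000) = 0.89583
Parallel (A and B): 1 − (1 − 0.90484)(1 − 0.74082) = 0.97534
Parallel (C and D): 1 − (1 − 0.77880)(1 − 0.99203) = 0.99824
Series ([0.97534], [0.99824], and E): 0.97534 × 0.99824 × 0.89583 = 0.872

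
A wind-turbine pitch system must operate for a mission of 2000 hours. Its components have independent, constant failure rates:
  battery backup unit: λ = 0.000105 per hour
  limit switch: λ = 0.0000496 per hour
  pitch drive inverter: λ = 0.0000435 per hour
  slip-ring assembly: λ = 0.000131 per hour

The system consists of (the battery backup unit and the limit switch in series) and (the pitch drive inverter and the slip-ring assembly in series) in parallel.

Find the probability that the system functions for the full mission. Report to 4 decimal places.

0.9216

R(battery backup unit) = exp(−0.000105 × 2000) = 0.810584
R(limit switch) = exp(−0.0000496 × 2000) = 0.905562
R(pitch drive inverter) = exp(−0.0000435 × 2000) = 0.916677
R(slip-ring assembly) = exp(−0.000131 × 2000) = 0.769511
Series (battery backup unit and limit switch): 0.810584 × 0.905562 = 0.734034
Series (pitch drive inverter and slip-ring assembly): 0.916677 × 0.769511 = 0.705393
Parallel ([0.734034] and [0.705393]): 1 − (1 − 0.734034)(1 − 0.705393) = 0.9216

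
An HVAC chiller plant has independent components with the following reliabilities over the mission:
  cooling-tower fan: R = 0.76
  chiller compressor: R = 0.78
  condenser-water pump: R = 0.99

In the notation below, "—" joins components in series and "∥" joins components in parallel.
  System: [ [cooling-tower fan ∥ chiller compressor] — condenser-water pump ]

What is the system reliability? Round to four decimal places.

Parallel (cooling-tower fan and chiller compressor): 1 − (1 − 0.760000)(1 − 0.780000) = 0.947200
Series ([0.947200] and condenser-water pump): 0.947200 × 0.990000 = 0.9377

0.9377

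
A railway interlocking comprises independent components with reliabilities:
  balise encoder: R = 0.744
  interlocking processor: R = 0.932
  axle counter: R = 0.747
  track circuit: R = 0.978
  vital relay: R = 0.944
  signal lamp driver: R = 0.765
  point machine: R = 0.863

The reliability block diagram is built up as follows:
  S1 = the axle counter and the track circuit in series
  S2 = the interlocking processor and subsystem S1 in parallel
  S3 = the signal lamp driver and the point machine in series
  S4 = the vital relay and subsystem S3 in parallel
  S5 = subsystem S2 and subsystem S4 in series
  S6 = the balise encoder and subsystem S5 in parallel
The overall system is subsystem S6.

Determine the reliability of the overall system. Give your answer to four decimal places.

0.9905

Series (axle counter and track circuit): 0.747000 × 0.978000 = 0.730566
Parallel (interlocking processor and [0.730566]): 1 − (1 − 0.932000)(1 − 0.730566) = 0.981678
Series (signal lamp driver and point machine): 0.765000 × 0.863000 = 0.660195
Parallel (vital relay and [0.660195]): 1 − (1 − 0.944000)(1 − 0.660195) = 0.980971
Series ([0.981678] and [0.980971]): 0.981678 × 0.980971 = 0.962998
Parallel (balise encoder and [0.962998]): 1 − (1 − 0.744000)(1 − 0.962998) = 0.9905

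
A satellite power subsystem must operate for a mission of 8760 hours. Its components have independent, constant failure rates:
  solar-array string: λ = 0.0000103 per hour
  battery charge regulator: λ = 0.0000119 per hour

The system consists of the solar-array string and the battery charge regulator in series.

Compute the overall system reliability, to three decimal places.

R(solar-array string) = exp(−0.0000103 × 8760) = 0.91372
R(battery charge regulator) = exp(−0.0000119 × 8760) = 0.90101
Series (solar-array string and battery charge regulator): 0.91372 × 0.90101 = 0.823

0.823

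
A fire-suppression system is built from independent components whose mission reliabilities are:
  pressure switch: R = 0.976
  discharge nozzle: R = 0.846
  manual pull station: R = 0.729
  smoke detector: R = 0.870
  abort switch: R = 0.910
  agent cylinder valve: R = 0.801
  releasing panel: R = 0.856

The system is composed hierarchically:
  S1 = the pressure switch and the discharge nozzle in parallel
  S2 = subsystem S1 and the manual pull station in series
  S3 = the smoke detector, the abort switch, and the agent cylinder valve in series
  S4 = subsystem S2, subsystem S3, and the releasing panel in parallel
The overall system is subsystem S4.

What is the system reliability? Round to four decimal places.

0.9856

Parallel (pressure switch and discharge nozzle): 1 − (1 − 0.976000)(1 − 0.846000) = 0.996304
Series ([0.996304] and manual pull station): 0.996304 × 0.729000 = 0.726306
Series (smoke detector, abort switch, and agent cylinder valve): 0.870000 × 0.910000 × 0.801000 = 0.634152
Parallel ([0.726306], [0.634152], and releasing panel): 1 − (1 − 0.726306)(1 − 0.634152)(1 − 0.856000) = 0.9856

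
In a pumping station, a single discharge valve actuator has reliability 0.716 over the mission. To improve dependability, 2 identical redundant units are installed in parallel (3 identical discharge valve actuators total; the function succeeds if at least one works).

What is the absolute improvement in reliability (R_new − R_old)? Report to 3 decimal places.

R_before = 0.716
R_after = 1 − (1 − 0.716)^3 = 0.977
ΔR = 0.977 − 0.716 = 0.261

0.261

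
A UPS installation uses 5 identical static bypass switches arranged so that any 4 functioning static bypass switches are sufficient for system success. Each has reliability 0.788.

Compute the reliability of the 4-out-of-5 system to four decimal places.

R = Σ_{i=4}^{5} C(5,i) p^i (1−p)^{5−i} with p = 0.788
C(5,4)·0.788^4·0.212^1 = 0.408706
C(5,5)·0.788^5·0.212^0 = 0.303830
Sum = 0.7125

0.7125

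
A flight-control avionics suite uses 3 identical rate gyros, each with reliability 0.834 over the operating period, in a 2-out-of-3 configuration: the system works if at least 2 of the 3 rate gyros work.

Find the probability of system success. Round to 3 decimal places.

0.926

R = Σ_{i=2}^{3} C(3,i) p^i (1−p)^{3−i} with p = 0.834
C(3,2)·0.834^2·0.166^1 = 0.34639
C(3,3)·0.834^3·0.166^0 = 0.58009
Sum = 0.926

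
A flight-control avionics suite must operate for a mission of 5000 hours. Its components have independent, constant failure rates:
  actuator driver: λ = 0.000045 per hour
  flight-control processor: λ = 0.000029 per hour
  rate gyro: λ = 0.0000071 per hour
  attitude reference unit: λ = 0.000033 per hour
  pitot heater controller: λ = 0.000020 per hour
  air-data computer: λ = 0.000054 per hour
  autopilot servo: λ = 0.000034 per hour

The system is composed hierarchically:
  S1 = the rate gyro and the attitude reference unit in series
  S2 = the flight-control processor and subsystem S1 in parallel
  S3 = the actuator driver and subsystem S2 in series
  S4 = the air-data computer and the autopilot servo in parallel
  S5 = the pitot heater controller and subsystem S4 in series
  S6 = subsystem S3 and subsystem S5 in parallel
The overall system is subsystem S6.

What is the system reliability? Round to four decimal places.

R(actuator driver) = exp(−0.000045 × 5000) = 0.798516
R(flight-control processor) = exp(−0.000029 × 5000) = 0.865022
R(rate gyro) = exp(−0.0000071 × 5000) = 0.965123
R(attitude reference unit) = exp(−0.000033 × 5000) = 0.847894
R(pitot heater controller) = exp(−0.000020 × 5000) = 0.904837
R(air-data computer) = exp(−0.000054 × 5000) = 0.763379
R(autopilot servo) = exp(−0.000034 × 5000) = 0.843665
Series (rate gyro and attitude reference unit): 0.965123 × 0.847894 = 0.818322
Parallel (flight-control processor and [0.818322]): 1 − (1 − 0.865022)(1 − 0.818322) = 0.975477
Series (actuator driver and [0.975477]): 0.798516 × 0.975477 = 0.778934
Parallel (air-data computer and autopilot servo): 1 − (1 − 0.763379)(1 − 0.843665) = 0.963008
Series (pitot heater controller and [0.963008]): 0.904837 × 0.963008 = 0.871365
Parallel ([0.778934] and [0.871365]): 1 − (1 − 0.778934)(1 − 0.871365) = 0.9716

0.9716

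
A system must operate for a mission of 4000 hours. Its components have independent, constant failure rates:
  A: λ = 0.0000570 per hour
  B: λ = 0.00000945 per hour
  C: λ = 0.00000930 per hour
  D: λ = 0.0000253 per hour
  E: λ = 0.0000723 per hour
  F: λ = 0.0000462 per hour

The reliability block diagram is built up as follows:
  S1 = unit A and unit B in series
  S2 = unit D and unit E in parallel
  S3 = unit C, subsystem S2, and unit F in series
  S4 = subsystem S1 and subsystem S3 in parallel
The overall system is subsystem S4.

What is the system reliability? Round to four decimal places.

R(A) = exp(−0.0000570 × 4000) = 0.796124
R(B) = exp(−0.00000945 × 4000) = 0.962906
R(C) = exp(−0.00000930 × 4000) = 0.963483
R(D) = exp(−0.0000253 × 4000) = 0.903752
R(E) = exp(−0.0000723 × 4000) = 0.748862
R(F) = exp(−0.0000462 × 4000) = 0.831271
Series (A and B): 0.796124 × 0.962906 = 0.766593
Parallel (D and E): 1 − (1 − 0.903752)(1 − 0.748862) = 0.975828
Series (C, [0.975828], and F): 0.963483 × 0.975828 × 0.831271 = 0.781556
Parallel ([0.766593] and [0.781556]): 1 − (1 − 0.766593)(1 − 0.781556) = 0.9490

0.9490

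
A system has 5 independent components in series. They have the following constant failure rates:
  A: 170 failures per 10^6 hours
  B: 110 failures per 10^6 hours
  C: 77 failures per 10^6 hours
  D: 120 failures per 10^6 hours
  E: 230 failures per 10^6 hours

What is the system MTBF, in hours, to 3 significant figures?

Series of exponential components: λ_sys = Σ λ_i
λ_sys = 0.00017 + 0.00011 + 0.000077 + 0.00012 + 0.00023 = 7.0700e-04 /h
MTBF = 1 / λ_sys = 1410 h

1410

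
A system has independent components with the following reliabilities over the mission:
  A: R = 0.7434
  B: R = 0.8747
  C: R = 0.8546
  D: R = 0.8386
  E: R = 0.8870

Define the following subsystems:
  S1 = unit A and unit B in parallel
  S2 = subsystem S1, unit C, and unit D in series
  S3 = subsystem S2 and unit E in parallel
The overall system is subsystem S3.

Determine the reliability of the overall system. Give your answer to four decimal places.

0.9654

Parallel (A and B): 1 − (1 − 0.743400)(1 − 0.874700) = 0.967848
Series ([0.967848], C, and D): 0.967848 × 0.854600 × 0.838600 = 0.693625
Parallel ([0.693625] and E): 1 − (1 − 0.693625)(1 − 0.887000) = 0.9654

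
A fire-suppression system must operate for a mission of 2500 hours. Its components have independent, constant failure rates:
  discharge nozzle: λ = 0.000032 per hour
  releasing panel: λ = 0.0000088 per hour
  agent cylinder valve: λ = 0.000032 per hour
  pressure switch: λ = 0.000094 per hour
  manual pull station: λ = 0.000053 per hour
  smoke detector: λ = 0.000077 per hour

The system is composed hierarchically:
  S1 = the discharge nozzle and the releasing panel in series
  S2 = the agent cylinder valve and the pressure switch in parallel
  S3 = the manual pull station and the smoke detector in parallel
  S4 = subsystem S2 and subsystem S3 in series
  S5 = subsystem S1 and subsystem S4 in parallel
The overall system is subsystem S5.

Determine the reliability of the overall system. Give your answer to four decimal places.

R(discharge nozzle) = exp(−0.000032 × 2500) = 0.923116
R(releasing panel) = exp(−0.0000088 × 2500) = 0.978240
R(agent cylinder valve) = exp(−0.000032 × 2500) = 0.923116
R(pressure switch) = exp(−0.000094 × 2500) = 0.790571
R(manual pull station) = exp(−0.000053 × 2500) = 0.875903
R(smoke detector) = exp(−0.000077 × 2500) = 0.824894
Series (discharge nozzle and releasing panel): 0.923116 × 0.978240 = 0.903029
Parallel (agent cylinder valve and pressure switch): 1 − (1 − 0.923116)(1 − 0.790571) = 0.983898
Parallel (manual pull station and smoke detector): 1 − (1 − 0.875903)(1 − 0.824894) = 0.978270
Series ([0.983898] and [0.978270]): 0.983898 × 0.978270 = 0.962518
Parallel ([0.903029] and [0.962518]): 1 − (1 − 0.903029)(1 − 0.962518) = 0.9964

0.9964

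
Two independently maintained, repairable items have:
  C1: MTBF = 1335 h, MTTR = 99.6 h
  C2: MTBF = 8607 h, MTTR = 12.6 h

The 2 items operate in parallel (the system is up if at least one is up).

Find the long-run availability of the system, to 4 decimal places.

0.9999

A(C1) = MTBF/(MTBF+MTTR) = 1335/(1335+99.6) = 0.930573
A(C2) = MTBF/(MTBF+MTTR) = 8607/(8607+12.6) = 0.998538
Parallel availability: 1 − (1 − 0.930573)(1 − 0.998538) = 0.9999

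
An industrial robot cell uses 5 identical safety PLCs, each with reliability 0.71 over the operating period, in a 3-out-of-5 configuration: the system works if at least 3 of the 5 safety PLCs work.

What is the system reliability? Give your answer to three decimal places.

R = Σ_{i=3}^{5} C(5,i) p^i (1−p)^{5−i} with p = 0.71
C(5,3)·0.71^3·0.29^2 = 0.30100
C(5,4)·0.71^4·0.29^1 = 0.36847
C(5,5)·0.71^5·0.29^0 = 0.18042
Sum = 0.850

0.850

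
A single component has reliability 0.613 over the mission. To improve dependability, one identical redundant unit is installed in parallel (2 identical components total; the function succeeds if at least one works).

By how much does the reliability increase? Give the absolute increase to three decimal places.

0.237

R_before = 0.613
R_after = 1 − (1 − 0.613)^2 = 0.850
ΔR = 0.850 − 0.613 = 0.237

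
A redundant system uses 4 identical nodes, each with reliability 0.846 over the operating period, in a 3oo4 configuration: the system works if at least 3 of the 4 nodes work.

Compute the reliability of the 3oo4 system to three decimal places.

R = Σ_{i=3}^{4} C(4,i) p^i (1−p)^{4−i} with p = 0.846
C(4,3)·0.846^3·0.154^1 = 0.37299
C(4,4)·0.846^4·0.154^0 = 0.51225
Sum = 0.885

0.885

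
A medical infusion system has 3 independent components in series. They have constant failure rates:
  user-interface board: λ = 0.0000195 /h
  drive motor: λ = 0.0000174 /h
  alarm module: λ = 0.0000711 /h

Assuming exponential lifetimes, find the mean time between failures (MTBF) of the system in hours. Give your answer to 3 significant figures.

9260

Series of exponential components: λ_sys = Σ λ_i
λ_sys = 0.0000195 + 0.0000174 + 0.0000711 = 1.0800e-04 /h
MTBF = 1 / λ_sys = 9260 h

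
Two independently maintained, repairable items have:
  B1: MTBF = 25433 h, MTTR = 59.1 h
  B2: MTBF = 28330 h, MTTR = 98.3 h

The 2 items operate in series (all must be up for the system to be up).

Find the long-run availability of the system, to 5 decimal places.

A(B1) = MTBF/(MTBF+MTTR) = 25433/(25433+59.1) = 0.997682
A(B2) = MTBF/(MTBF+MTTR) = 28330/(28330+98.3) = 0.996542
Series availability: 0.997682 × 0.996542 = 0.99423

0.99423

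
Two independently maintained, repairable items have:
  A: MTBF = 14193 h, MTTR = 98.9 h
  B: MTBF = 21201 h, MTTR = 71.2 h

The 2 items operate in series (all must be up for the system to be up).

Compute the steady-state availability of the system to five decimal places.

0.98976

A(A) = MTBF/(MTBF+MTTR) = 14193/(14193+98.9) = 0.993080
A(B) = MTBF/(MTBF+MTTR) = 21201/(21201+71.2) = 0.996653
Series availability: 0.993080 × 0.996653 = 0.98976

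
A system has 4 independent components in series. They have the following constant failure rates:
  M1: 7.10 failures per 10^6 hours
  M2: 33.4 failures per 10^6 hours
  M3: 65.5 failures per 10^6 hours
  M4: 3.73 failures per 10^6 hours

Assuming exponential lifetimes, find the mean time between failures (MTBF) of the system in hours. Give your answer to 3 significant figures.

9110

Series of exponential components: λ_sys = Σ λ_i
λ_sys = 0.00000710 + 0.0000334 + 0.0000655 + 0.00000373 = 1.0973e-04 /h
MTBF = 1 / λ_sys = 9110 h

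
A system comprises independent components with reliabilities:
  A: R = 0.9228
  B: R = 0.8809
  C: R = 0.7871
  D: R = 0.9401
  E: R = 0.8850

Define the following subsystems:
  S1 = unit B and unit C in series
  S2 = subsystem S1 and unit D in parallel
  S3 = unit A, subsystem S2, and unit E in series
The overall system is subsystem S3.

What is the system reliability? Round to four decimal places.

Series (B and C): 0.880900 × 0.787100 = 0.693356
Parallel ([0.693356] and D): 1 − (1 − 0.693356)(1 − 0.940100) = 0.981632
Series (A, [0.981632], and E): 0.922800 × 0.981632 × 0.885000 = 0.8017

0.8017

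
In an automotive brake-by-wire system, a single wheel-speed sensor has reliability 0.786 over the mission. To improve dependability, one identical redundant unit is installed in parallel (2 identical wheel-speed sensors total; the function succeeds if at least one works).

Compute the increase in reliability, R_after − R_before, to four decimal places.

0.1682

R_before = 0.786
R_after = 1 − (1 − 0.786)^2 = 0.9542
ΔR = 0.9542 − 0.786 = 0.1682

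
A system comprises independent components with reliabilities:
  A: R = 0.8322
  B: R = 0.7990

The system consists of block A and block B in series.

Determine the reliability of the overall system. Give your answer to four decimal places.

0.6649

Series (A and B): 0.832200 × 0.799000 = 0.6649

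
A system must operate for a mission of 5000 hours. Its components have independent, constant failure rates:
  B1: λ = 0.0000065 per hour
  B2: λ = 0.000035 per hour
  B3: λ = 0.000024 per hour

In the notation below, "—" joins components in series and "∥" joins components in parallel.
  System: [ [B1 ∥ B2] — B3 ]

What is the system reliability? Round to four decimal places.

0.8824

R(B1) = exp(−0.0000065 × 5000) = 0.968022
R(B2) = exp(−0.000035 × 5000) = 0.839457
R(B3) = exp(−0.000024 × 5000) = 0.886920
Parallel (B1 and B2): 1 − (1 − 0.968022)(1 − 0.839457) = 0.994866
Series ([0.994866] and B3): 0.994866 × 0.886920 = 0.8824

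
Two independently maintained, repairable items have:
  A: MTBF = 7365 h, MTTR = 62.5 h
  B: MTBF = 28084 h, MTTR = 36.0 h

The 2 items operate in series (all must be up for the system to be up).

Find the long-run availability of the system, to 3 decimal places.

A(A) = MTBF/(MTBF+MTTR) = 7365/(7365+62.5) = 0.991585
A(B) = MTBF/(MTBF+MTTR) = 28084/(28084+36.0) = 0.998720
Series availability: 0.991585 × 0.998720 = 0.990

0.990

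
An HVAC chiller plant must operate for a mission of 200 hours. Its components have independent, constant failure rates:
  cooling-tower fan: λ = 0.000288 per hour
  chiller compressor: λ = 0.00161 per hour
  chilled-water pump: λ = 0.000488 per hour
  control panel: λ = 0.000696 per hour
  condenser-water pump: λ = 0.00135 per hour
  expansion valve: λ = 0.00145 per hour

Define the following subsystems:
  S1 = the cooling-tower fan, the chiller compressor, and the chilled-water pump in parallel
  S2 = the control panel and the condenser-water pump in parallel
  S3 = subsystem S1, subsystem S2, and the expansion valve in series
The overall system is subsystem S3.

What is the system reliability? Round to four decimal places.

0.7242

R(cooling-tower fan) = exp(−0.000288 × 200) = 0.944027
R(chiller compressor) = exp(−0.00161 × 200) = 0.724698
R(chilled-water pump) = exp(−0.000488 × 200) = 0.907012
R(control panel) = exp(−0.000696 × 200) = 0.870054
R(condenser-water pump) = exp(−0.00135 × 200) = 0.763379
R(expansion valve) = exp(−0.00145 × 200) = 0.748264
Parallel (cooling-tower fan, chiller compressor, and chilled-water pump): 1 − (1 − 0.944027)(1 − 0.724698)(1 − 0.907012) = 0.998567
Parallel (control panel and condenser-water pump): 1 − (1 − 0.870054)(1 − 0.763379) = 0.969252
Series ([0.998567], [0.969252], and expansion valve): 0.998567 × 0.969252 × 0.748264 = 0.7242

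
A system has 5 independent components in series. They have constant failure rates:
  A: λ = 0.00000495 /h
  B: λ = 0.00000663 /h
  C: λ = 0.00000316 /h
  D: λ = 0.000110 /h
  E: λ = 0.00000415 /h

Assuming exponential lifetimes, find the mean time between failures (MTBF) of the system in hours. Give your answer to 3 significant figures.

7760

Series of exponential components: λ_sys = Σ λ_i
λ_sys = 0.00000495 + 0.00000663 + 0.00000316 + 0.000110 + 0.00000415 = 1.2889e-04 /h
MTBF = 1 / λ_sys = 7760 h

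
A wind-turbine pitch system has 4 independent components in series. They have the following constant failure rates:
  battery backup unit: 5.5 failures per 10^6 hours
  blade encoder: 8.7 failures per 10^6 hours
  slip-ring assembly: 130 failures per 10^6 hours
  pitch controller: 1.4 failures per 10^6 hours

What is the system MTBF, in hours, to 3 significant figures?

6870

Series of exponential components: λ_sys = Σ λ_i
λ_sys = 0.0000055 + 0.0000087 + 0.00013 + 0.0000014 = 1.4560e-04 /h
MTBF = 1 / λ_sys = 6870 h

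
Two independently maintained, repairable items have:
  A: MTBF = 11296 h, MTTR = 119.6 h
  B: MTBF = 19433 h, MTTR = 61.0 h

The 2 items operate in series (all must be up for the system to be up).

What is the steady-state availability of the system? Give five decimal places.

A(A) = MTBF/(MTBF+MTTR) = 11296/(11296+119.6) = 0.989523
A(B) = MTBF/(MTBF+MTTR) = 19433/(19433+61.0) = 0.996871
Series availability: 0.989523 × 0.996871 = 0.98643

0.98643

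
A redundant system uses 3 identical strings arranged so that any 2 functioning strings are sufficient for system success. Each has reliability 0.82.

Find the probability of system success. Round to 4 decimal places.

R = Σ_{i=2}^{3} C(3,i) p^i (1−p)^{3−i} with p = 0.82
C(3,2)·0.82^2·0.18^1 = 0.363096
C(3,3)·0.82^3·0.18^0 = 0.551368
Sum = 0.9145

0.9145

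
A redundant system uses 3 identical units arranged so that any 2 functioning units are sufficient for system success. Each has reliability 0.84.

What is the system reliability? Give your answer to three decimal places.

R = Σ_{i=2}^{3} C(3,i) p^i (1−p)^{3−i} with p = 0.84
C(3,2)·0.84^2·0.16^1 = 0.33869
C(3,3)·0.84^3·0.16^0 = 0.59270
Sum = 0.931

0.931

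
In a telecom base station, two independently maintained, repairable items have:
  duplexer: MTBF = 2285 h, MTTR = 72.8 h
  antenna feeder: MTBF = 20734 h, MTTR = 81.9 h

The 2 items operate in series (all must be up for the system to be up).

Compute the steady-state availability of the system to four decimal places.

0.9653

A(duplexer) = MTBF/(MTBF+MTTR) = 2285/(2285+72.8) = 0.969124
A(antenna feeder) = MTBF/(MTBF+MTTR) = 20734/(20734+81.9) = 0.996066
Series availability: 0.969124 × 0.996066 = 0.9653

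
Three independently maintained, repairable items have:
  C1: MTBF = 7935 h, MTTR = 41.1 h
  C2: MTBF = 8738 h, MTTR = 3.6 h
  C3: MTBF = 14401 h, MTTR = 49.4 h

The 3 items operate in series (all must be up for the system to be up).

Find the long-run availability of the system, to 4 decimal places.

0.9910

A(C1) = MTBF/(MTBF+MTTR) = 7935/(7935+41.1) = 0.994847
A(C2) = MTBF/(MTBF+MTTR) = 8738/(8738+3.6) = 0.999588
A(C3) = MTBF/(MTBF+MTTR) = 14401/(14401+49.4) = 0.996581
Series availability: 0.994847 × 0.999588 × 0.996581 = 0.9910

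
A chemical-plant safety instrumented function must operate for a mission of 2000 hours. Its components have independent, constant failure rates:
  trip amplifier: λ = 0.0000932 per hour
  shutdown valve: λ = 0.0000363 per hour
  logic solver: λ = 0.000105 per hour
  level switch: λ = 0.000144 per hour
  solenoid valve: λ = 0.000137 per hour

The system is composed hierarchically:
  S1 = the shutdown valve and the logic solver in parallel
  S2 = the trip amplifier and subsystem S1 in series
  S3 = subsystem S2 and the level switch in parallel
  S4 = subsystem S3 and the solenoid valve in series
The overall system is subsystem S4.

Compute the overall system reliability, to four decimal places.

0.7259

R(trip amplifier) = exp(−0.0000932 × 2000) = 0.829942
R(shutdown valve) = exp(−0.0000363 × 2000) = 0.929973
R(logic solver) = exp(−0.000105 × 2000) = 0.810584
R(level switch) = exp(−0.000144 × 2000) = 0.749762
R(solenoid valve) = exp(−0.000137 × 2000) = 0.760332
Parallel (shutdown valve and logic solver): 1 − (1 − 0.929973)(1 − 0.810584) = 0.986736
Series (trip amplifier and [0.986736]): 0.829942 × 0.986736 = 0.818934
Parallel ([0.818934] and level switch): 1 − (1 − 0.818934)(1 − 0.749762) = 0.954690
Series ([0.954690] and solenoid valve): 0.954690 × 0.760332 = 0.7259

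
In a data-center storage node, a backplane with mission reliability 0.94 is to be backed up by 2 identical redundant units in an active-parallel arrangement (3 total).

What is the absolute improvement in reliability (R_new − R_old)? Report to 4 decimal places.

0.0598

R_before = 0.94
R_after = 1 − (1 − 0.94)^3 = 0.9998
ΔR = 0.9998 − 0.94 = 0.0598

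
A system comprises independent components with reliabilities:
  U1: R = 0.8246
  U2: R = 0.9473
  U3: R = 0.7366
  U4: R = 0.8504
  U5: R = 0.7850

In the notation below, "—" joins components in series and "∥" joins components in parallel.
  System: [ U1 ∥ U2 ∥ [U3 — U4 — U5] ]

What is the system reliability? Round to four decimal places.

0.9953

Series (U3, U4, and U5): 0.736600 × 0.850400 × 0.785000 = 0.491728
Parallel (U1, U2, and [0.491728]): 1 − (1 − 0.824600)(1 − 0.947300)(1 − 0.491728) = 0.9953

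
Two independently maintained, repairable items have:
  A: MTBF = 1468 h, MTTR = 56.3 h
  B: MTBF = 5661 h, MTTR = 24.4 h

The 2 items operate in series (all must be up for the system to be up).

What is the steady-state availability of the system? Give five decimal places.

A(A) = MTBF/(MTBF+MTTR) = 1468/(1468+56.3) = 0.963065
A(B) = MTBF/(MTBF+MTTR) = 5661/(5661+24.4) = 0.995708
Series availability: 0.963065 × 0.995708 = 0.95893

0.95893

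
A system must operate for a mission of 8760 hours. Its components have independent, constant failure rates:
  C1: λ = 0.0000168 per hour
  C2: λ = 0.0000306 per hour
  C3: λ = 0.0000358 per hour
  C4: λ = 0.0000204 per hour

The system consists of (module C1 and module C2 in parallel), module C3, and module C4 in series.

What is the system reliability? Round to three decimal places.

0.592

R(C1) = exp(−0.0000168 × 8760) = 0.86315
R(C2) = exp(−0.0000306 × 8760) = 0.76486
R(C3) = exp(−0.0000358 × 8760) = 0.73081
R(C4) = exp(−0.0000204 × 8760) = 0.83635
Parallel (C1 and C2): 1 − (1 − 0.86315)(1 − 0.76486) = 0.96782
Series ([0.96782], C3, and C4): 0.96782 × 0.73081 × 0.83635 = 0.592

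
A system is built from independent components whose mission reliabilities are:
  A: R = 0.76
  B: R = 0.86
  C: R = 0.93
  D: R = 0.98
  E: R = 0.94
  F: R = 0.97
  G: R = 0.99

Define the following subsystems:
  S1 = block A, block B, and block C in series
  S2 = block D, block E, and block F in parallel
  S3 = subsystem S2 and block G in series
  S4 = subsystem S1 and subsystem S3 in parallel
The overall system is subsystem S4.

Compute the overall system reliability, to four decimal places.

0.9961

Series (A, B, and C): 0.760000 × 0.860000 × 0.930000 = 0.607848
Parallel (D, E, and F): 1 − (1 − 0.980000)(1 − 0.940000)(1 − 0.970000) = 0.999964
Series ([0.999964] and G): 0.999964 × 0.990000 = 0.989964
Parallel ([0.607848] and [0.989964]): 1 − (1 − 0.607848)(1 − 0.989964) = 0.9961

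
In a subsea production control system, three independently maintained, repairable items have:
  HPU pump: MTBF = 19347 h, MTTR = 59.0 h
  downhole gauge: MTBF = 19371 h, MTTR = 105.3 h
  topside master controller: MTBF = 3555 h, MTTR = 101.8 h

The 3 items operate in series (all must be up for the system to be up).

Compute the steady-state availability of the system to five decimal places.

0.96397

A(HPU pump) = MTBF/(MTBF+MTTR) = 19347/(19347+59.0) = 0.996960
A(downhole gauge) = MTBF/(MTBF+MTTR) = 19371/(19371+105.3) = 0.994593
A(topside master controller) = MTBF/(MTBF+MTTR) = 3555/(3555+101.8) = 0.972161
Series availability: 0.996960 × 0.994593 × 0.972161 = 0.96397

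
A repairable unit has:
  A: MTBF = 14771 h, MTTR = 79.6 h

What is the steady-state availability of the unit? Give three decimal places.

A(A) = MTBF/(MTBF+MTTR) = 14771/(14771+79.6) = 0.995

0.995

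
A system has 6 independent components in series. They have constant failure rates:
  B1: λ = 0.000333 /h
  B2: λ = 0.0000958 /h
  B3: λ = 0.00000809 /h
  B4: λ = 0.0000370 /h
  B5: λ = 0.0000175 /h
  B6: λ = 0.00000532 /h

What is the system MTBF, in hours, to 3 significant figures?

2010

Series of exponential components: λ_sys = Σ λ_i
λ_sys = 0.000333 + 0.0000958 + 0.00000809 + 0.0000370 + 0.0000175 + 0.00000532 = 4.9671e-04 /h
MTBF = 1 / λ_sys = 2010 h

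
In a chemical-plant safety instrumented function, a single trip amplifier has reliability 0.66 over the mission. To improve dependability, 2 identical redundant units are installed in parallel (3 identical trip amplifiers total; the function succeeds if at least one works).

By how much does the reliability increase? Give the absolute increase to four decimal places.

0.3007

R_before = 0.66
R_after = 1 − (1 − 0.66)^3 = 0.9607
ΔR = 0.9607 − 0.66 = 0.3007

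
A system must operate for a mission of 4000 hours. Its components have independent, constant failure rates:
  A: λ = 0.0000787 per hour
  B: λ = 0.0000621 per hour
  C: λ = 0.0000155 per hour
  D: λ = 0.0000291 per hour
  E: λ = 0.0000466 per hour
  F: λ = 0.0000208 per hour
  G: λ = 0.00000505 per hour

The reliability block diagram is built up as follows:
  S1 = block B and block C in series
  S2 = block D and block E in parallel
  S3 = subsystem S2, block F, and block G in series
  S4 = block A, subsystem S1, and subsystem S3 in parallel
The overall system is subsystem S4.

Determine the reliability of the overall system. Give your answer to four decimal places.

R(A) = exp(−0.0000787 × 4000) = 0.729935
R(B) = exp(−0.0000621 × 4000) = 0.780048
R(C) = exp(−0.0000155 × 4000) = 0.939883
R(D) = exp(−0.0000291 × 4000) = 0.890119
R(E) = exp(−0.0000466 × 4000) = 0.829942
R(F) = exp(−0.0000208 × 4000) = 0.920167
R(G) = exp(−0.00000505 × 4000) = 0.980003
Series (B and C): 0.780048 × 0.939883 = 0.733154
Parallel (D and E): 1 − (1 − 0.890119)(1 − 0.829942) = 0.981314
Series ([0.981314], F, and G): 0.981314 × 0.920167 × 0.980003 = 0.884916
Parallel (A, [0.733154], and [0.884916]): 1 − (1 − 0.729935)(1 − 0.733154)(1 − 0.884916) = 0.9917

0.9917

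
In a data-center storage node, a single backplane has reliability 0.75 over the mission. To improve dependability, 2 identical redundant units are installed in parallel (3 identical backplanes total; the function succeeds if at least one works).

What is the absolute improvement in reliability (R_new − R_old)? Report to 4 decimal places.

0.2344

R_before = 0.75
R_after = 1 − (1 − 0.75)^3 = 0.9844
ΔR = 0.9844 − 0.75 = 0.2344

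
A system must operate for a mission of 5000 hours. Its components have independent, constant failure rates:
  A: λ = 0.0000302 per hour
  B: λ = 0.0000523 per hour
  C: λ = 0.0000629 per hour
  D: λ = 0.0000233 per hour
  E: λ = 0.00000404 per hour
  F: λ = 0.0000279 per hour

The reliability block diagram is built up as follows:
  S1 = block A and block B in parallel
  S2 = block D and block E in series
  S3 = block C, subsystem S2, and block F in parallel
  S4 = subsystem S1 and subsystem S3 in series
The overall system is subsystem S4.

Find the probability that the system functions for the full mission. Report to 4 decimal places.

0.9634

R(A) = exp(−0.0000302 × 5000) = 0.859848
R(B) = exp(−0.0000523 × 5000) = 0.769896
R(C) = exp(−0.0000629 × 5000) = 0.730154
R(D) = exp(−0.0000233 × 5000) = 0.890030
R(E) = exp(−0.00000404 × 5000) = 0.980003
R(F) = exp(−0.0000279 × 5000) = 0.869793
Parallel (A and B): 1 − (1 − 0.859848)(1 − 0.769896) = 0.967750
Series (D and E): 0.890030 × 0.980003 = 0.872232
Parallel (C, [0.872232], and F): 1 − (1 − 0.730154)(1 − 0.872232)(1 − 0.869793) = 0.995511
Series ([0.967750] and [0.995511]): 0.967750 × 0.995511 = 0.9634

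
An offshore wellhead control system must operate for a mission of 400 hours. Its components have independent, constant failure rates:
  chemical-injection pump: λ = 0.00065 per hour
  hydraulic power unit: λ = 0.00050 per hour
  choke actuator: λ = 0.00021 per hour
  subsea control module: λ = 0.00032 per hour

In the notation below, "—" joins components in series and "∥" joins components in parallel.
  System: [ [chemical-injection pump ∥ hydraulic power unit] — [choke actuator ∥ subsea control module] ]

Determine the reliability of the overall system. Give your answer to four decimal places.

R(chemical-injection pump) = exp(−0.00065 × 400) = 0.771052
R(hydraulic power unit) = exp(−0.00050 × 400) = 0.818731
R(choke actuator) = exp(−0.00021 × 400) = 0.919431
R(subsea control module) = exp(−0.00032 × 400) = 0.879853
Parallel (chemical-injection pump and hydraulic power unit): 1 − (1 − 0.771052)(1 − 0.818731) = 0.958499
Parallel (choke actuator and subsea control module): 1 − (1 − 0.919431)(1 − 0.879853) = 0.990320
Series ([0.958499] and [0.990320]): 0.958499 × 0.990320 = 0.9492

0.9492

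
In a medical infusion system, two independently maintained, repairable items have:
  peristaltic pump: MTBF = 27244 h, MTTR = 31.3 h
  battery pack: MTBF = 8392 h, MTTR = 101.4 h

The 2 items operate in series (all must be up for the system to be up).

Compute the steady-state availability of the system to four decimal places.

A(peristaltic pump) = MTBF/(MTBF+MTTR) = 27244/(27244+31.3) = 0.998852
A(battery pack) = MTBF/(MTBF+MTTR) = 8392/(8392+101.4) = 0.988061
Series availability: 0.998852 × 0.988061 = 0.9869

0.9869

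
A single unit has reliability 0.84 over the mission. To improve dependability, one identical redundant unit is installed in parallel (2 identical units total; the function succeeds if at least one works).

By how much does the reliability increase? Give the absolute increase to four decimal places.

R_before = 0.84
R_after = 1 − (1 − 0.84)^2 = 0.9744
ΔR = 0.9744 − 0.84 = 0.1344

0.1344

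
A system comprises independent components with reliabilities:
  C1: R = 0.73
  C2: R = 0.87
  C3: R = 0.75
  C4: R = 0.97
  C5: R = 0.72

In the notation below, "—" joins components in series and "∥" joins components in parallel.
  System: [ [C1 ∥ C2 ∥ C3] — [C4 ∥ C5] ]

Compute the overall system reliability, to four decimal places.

0.9829

Parallel (C1, C2, and C3): 1 − (1 − 0.730000)(1 − 0.870000)(1 − 0.750000) = 0.991225
Parallel (C4 and C5): 1 − (1 − 0.970000)(1 − 0.720000) = 0.991600
Series ([0.991225] and [0.991600]): 0.991225 × 0.991600 = 0.9829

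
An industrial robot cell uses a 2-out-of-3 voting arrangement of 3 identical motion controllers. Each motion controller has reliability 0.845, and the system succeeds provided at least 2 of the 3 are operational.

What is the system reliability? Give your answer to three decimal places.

0.935

R = Σ_{i=2}^{3} C(3,i) p^i (1−p)^{3−i} with p = 0.845
C(3,2)·0.845^2·0.155^1 = 0.33202
C(3,3)·0.845^3·0.155^0 = 0.60335
Sum = 0.935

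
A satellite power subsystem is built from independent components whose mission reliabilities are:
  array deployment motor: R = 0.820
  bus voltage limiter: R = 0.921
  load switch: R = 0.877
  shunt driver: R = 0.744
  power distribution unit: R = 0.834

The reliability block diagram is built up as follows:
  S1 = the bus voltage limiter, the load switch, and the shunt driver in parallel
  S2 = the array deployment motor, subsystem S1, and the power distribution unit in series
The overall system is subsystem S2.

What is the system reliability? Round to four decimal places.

Parallel (bus voltage limiter, load switch, and shunt driver): 1 − (1 − 0.921000)(1 − 0.877000)(1 − 0.744000) = 0.997512
Series (array deployment motor, [0.997512], and power distribution unit): 0.820000 × 0.997512 × 0.834000 = 0.6822

0.6822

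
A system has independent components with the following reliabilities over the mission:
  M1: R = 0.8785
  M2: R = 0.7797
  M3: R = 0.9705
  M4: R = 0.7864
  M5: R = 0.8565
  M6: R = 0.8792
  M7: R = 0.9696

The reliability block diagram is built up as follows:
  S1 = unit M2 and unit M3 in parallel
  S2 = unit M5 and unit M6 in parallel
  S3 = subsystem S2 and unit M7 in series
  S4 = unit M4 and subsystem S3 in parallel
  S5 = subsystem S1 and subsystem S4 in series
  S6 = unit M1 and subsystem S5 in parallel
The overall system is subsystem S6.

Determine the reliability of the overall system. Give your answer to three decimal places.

0.998

Parallel (M2 and M3): 1 − (1 − 0.77970)(1 − 0.97050) = 0.99350
Parallel (M5 and M6): 1 − (1 − 0.85650)(1 − 0.87920) = 0.98267
Series ([0.98267] and M7): 0.98267 × 0.96960 = 0.95280
Parallel (M4 and [0.95280]): 1 − (1 − 0.78640)(1 − 0.95280) = 0.98992
Series ([0.99350] and [0.98992]): 0.99350 × 0.98992 = 0.98349
Parallel (M1 and [0.98349]): 1 − (1 − 0.87850)(1 − 0.98349) = 0.998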